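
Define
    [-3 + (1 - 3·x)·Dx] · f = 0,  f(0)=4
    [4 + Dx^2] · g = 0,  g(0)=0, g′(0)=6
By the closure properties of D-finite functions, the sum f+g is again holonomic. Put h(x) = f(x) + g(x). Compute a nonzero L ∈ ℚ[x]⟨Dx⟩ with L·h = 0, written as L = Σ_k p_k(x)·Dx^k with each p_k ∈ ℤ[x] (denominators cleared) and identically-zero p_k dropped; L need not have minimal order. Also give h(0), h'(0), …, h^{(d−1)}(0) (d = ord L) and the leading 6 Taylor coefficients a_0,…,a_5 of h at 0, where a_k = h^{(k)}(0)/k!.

f: a_k = 4, 12, 36, 108, 324, 972, …
g: a_k = 0, 6, 0, -4, 0, 4/5, …
Weyl lclm of L_f,L_g ⇒ L₀ (ord ≤ 3).
L = (348 - 144·x + 216·x^2) + (-44 + 180·x - 216·x^2 + 216·x^3)·Dx + (87 - 36·x + 54·x^2)·Dx^2 + (-11 + 45·x - 54·x^2 + 54·x^3)·Dx^3  (order 3).
h: a_k = 4, 18, 36, 104, 324, 4864/5, …
ICs: h(0) = 4, h′(0) = 18, h′′(0) = 72.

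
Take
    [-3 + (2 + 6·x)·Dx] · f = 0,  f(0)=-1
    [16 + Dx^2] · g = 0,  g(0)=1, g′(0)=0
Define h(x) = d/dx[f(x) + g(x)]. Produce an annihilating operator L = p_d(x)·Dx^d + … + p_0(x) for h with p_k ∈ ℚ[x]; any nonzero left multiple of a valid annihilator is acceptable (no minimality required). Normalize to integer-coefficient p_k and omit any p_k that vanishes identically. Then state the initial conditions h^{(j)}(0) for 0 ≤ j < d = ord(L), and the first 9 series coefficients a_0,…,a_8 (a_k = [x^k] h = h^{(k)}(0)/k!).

L = (-9552 - 18432·x - 27648·x^2) + (-2912 - 21024·x - 55296·x^2 - 55296·x^3)·Dx + (-597 - 1152·x - 1728·x^2)·Dx^2 + (-182 - 1314·x - 3456·x^2 - 3456·x^3)·Dx^3  (order 3).
h: a_k = -3/2, -55/4, -81/16, 5311/96, -8505/256, 426761/7680, -505197/2048, 903397951/1290240, -126660105/65536, …
ICs: h(0) = -3/2, h′(0) = -55/4, h′′(0) = -81/8.

f: a_k = -1, -3/2, 9/8, -27/16, 405/128, -1701/256, 15309/1024, -72171/2048, 2814669/32768, …
g: a_k = 1, 0, -8, 0, 32/3, 0, -256/45, 0, 512/315, …
Sum ⇒ L₀ = lclm(L_f,L_g) in ℚ(x)⟨Dx⟩.
h₀' ⇒ L via d/dx closure of L₀.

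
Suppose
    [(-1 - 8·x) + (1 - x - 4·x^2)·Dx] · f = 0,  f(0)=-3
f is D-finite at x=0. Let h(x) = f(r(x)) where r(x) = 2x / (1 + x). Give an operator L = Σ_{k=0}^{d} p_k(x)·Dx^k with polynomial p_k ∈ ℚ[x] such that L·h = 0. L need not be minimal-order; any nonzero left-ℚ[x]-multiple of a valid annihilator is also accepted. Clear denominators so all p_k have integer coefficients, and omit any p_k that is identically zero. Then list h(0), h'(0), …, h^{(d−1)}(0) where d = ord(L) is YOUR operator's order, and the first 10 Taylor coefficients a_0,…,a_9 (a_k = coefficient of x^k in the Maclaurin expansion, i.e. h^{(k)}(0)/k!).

L = (2 + 34·x) + (-1 - x + 17·x^2 + 17·x^3)·Dx  (order 1).
h: a_k = -3, -6, -54, -102, -918, -1734, -15606, -29478, -265302, -501126, …
ICs: h(0) = -3.

f: a_k = -3, -3, -15, -27, -87, -195, -543, -1323, -3495, -8787, …
h₀=f(r): pull back L_f along r ⇒ L₀.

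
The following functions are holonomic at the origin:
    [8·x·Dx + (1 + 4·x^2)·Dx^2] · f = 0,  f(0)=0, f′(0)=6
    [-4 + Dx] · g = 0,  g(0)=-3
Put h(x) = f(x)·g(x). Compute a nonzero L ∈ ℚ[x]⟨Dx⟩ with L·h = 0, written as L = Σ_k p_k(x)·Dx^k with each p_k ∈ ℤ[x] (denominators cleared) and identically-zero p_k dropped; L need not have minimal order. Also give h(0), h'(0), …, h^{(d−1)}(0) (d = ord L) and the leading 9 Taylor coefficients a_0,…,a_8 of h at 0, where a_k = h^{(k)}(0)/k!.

f: a_k = 0, 6, 0, -8, 0, 96/5, 0, -384/7, 0, …
g: a_k = -3, -12, -24, -32, -32, -128/5, -256/15, -1024/105, -512/105, …
f·g: L₀ = L_f ⊗_s L_g, ord ≤ 2·1.
L = (16 - 32·x + 64·x^2) + (-8 + 8·x - 32·x^2)·Dx + (1 + 4·x^2)·Dx^2  (order 2).
h: a_k = 0, -18, -72, -120, -96, -288/5, -128, -4992/35, 6656/35, …
ICs: h(0) = 0, h′(0) = -18.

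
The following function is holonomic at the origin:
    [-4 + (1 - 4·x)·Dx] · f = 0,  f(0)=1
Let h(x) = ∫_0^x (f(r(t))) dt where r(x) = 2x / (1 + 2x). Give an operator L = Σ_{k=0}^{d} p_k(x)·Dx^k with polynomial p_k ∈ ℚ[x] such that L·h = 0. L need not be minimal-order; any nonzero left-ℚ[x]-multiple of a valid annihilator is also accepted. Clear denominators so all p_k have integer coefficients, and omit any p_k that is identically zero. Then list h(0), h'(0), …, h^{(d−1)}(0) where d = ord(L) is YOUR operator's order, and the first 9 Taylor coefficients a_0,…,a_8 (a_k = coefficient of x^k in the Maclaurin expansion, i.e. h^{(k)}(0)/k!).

f: a_k = 1, 4, 16, 64, 256, 1024, 4096, 16384, 65536, …
L₀ from L_f via x↦r, Dx↦r'^{-1}Dx.
h=∫h₀ ⇒ L = L₀·Dx.
L = 8·Dx + (-1 + 4·x + 12·x^2)·Dx^2  (order 2).
h: a_k = 0, 1, 4, 16, 72, 1728/5, 1728, 62208/7, 46656, …
ICs: h(0) = 0, h′(0) = 1.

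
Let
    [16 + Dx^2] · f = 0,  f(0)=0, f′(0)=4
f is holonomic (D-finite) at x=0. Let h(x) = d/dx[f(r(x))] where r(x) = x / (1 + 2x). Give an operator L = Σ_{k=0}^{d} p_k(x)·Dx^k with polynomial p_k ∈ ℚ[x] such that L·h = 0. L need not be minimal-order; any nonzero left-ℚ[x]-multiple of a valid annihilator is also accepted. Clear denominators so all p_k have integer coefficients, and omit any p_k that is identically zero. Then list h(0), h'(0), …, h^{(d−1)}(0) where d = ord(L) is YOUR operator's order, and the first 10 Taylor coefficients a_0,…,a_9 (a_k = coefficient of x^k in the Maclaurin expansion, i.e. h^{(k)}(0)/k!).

f: a_k = 0, 4, 0, -32/3, 0, 128/15, 0, -1024/315, 0, 2048/2835, …
Change of var in L_f (x↦r) gives L₀.
h₀' ⇒ L via d/dx closure of L₀.
L = (40 + 96·x + 96·x^2) + (12 + 72·x + 144·x^2 + 96·x^3)·Dx + (1 + 8·x + 24·x^2 + 32·x^3 + 16·x^4)·Dx^2  (order 2).
h: a_k = 4, -16, 16, 128, -2752/3, 3840, -565504/45, 1552384/45, -25222144/315, 9367552/63, …
ICs: h(0) = 4, h′(0) = -16.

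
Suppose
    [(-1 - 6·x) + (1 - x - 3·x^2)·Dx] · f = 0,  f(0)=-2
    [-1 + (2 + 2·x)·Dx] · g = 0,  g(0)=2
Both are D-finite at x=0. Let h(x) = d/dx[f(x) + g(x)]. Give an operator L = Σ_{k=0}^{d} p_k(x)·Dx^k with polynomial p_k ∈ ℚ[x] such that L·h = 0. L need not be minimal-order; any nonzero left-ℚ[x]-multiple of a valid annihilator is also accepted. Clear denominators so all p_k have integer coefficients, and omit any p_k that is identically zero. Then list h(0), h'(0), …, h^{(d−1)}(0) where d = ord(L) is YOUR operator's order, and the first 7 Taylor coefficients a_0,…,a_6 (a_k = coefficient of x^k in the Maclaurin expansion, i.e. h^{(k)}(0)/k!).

f: a_k = -2, -2, -8, -14, -38, -80, -194, …
g: a_k = 2, 1, -1/4, 1/8, -5/64, 7/128, -21/512, …
h₀=f+g: left-lcm gives L₀, ord ≤ 2.
Derive L from L₀ (diff closure).
L = (-108 - 690·x - 1260·x^2 - 1620·x^3 - 810·x^4) + (-165 - 1476·x - 3819·x^2 - 6408·x^3 - 6345·x^4 - 2430·x^5)·Dx + (34 + 114·x + 134·x^2 - 378·x^3 - 1422·x^4 - 1530·x^5 - 540·x^6)·Dx^2  (order 2).
h: a_k = -1, -33/2, -333/8, -2437/16, -51165/128, -298047/256, -3110681/1024, …
ICs: h(0) = -1, h′(0) = -33/2.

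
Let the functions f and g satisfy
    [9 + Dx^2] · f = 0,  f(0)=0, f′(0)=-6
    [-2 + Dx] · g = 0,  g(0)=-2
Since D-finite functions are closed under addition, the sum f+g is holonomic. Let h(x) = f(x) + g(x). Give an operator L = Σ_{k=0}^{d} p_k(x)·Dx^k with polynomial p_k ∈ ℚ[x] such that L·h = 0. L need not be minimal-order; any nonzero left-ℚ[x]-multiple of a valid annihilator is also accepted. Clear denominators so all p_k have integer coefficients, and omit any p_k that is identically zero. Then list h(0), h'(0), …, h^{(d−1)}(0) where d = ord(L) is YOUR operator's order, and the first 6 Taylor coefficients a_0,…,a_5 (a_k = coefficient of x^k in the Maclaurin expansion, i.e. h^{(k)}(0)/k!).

L = -18 + 9·Dx - 2·Dx^2 + Dx^3  (order 3).
h: a_k = -2, -10, -4, 19/3, -4/3, -55/12, …
ICs: h(0) = -2, h′(0) = -10, h′′(0) = -8.

f: a_k = 0, -6, 0, 9, 0, -81/20, …
g: a_k = -2, -4, -4, -8/3, -4/3, -8/15, …
L₀ := lclm(L_f,L_g); ord L₀ ≤ 2+1.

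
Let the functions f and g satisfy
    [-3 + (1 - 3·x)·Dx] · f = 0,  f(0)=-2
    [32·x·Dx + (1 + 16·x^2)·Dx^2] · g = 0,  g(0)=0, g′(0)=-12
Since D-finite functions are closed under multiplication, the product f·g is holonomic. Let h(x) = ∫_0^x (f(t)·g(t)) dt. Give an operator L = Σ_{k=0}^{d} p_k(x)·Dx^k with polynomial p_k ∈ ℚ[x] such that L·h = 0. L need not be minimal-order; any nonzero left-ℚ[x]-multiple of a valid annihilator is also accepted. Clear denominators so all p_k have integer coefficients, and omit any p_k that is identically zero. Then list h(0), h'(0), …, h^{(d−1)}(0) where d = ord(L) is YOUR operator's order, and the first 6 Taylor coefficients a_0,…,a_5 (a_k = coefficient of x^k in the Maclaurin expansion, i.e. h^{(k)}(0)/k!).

f: a_k = -2, -6, -18, -54, -162, -486, …
g: a_k = 0, -12, 0, 64, 0, -3072/5, …
h₀=f·g: eliminate ⇒ L₀, order ≤ 1·2.
h=∫₀ˣh₀: take L = L₀·Dx.
L = 96·x·Dx + (6 - 32·x + 192·x^2)·Dx^2 + (-1 + 3·x - 16·x^2 + 48·x^3)·Dx^3  (order 3).
h: a_k = 0, 0, 12, 24, 22, 264/5, …
ICs: h(0) = 0, h′(0) = 0, h′′(0) = 24.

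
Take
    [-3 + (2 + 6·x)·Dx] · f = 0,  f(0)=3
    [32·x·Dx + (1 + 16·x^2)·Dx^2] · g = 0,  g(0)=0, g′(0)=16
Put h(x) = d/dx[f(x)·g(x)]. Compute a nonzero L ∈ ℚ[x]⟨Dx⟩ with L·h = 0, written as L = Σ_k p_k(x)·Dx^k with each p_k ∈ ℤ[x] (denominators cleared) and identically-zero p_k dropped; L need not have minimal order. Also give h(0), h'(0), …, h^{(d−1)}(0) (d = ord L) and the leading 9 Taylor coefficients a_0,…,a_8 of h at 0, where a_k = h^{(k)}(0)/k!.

f: a_k = 3, 9/2, -27/8, 81/16, -1215/128, 5103/256, -45927/1024, 216513/2048, -8444007/32768, …
g: a_k = 0, 16, 0, -256/3, 0, 4096/5, 0, -65536/7, 0, …
L₀ := L_f ⊗_s L_g (sym. prod.), ord ≤ 2.
h₀' ⇒ L via d/dx closure of L₀.
L = (303 + 5760·x - 7200·x^2 - 55296·x^3 - 20736·x^4) + (364 + 3780·x + 4992·x^2 - 64512·x^3 - 193536·x^4 - 82944·x^5)·Dx + (36 - 40·x - 828·x^2 - 4096·x^3 - 24192·x^4 - 55296·x^5 - 27648·x^6)·Dx^2  (order 2).
h: a_k = 48, 144, -930, -1212, 103749/8, 857601/40, -68900757/320, -170206749/560, 48132564135/14336, …
ICs: h(0) = 48, h′(0) = 144.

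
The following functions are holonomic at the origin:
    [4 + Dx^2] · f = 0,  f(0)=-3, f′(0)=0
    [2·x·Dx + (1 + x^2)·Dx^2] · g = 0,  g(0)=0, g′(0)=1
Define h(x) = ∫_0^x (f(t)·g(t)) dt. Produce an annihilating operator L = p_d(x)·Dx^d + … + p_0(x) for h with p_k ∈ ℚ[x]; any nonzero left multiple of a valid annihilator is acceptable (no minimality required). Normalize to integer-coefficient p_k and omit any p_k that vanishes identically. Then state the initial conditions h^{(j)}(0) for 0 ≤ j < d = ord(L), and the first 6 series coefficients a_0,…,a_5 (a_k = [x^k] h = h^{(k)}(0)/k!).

f: a_k = -3, 0, 6, 0, -2, 0, …
g: a_k = 0, 1, 0, -1/3, 0, 1/5, …
L₀ := L_f ⊗_s L_g (sym. prod.), ord ≤ 4.
h=∫h₀ ⇒ L = L₀·Dx.
L = (160 + 464·x^2 + 464·x^4 + 256·x^6 + 64·x^8)·Dx + (96·x + 224·x^3 + 192·x^5 + 64·x^7)·Dx^2 + (60 + 188·x^2 + 216·x^4 + 128·x^6 + 32·x^8)·Dx^3 + (24·x + 56·x^3 + 48·x^5 + 16·x^7)·Dx^4 + (5 + 18·x^2 + 25·x^4 + 16·x^6 + 4·x^8)·Dx^5  (order 5).
h: a_k = 0, 0, -3/2, 0, 7/4, 0, …
ICs: h(0) = 0, h′(0) = 0, h′′(0) = -3, h′′′(0) = 0, h′′′′(0) = 42.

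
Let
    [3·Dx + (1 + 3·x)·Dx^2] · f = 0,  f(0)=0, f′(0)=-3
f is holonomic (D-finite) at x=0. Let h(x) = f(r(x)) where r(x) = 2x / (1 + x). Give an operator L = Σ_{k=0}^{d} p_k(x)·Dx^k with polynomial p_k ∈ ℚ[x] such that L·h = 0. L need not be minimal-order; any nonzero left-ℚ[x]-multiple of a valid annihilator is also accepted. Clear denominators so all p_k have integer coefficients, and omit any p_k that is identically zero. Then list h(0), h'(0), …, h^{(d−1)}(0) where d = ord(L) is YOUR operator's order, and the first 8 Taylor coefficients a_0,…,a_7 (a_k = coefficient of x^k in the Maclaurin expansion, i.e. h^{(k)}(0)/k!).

f: a_k = 0, -3, 9/2, -9, 81/4, -243/5, 243/2, -2187/7, …
h₀=f(r): pull back L_f along r ⇒ L₀.
L = (8 + 14·x)·Dx + (1 + 8·x + 7·x^2)·Dx^2  (order 2).
h: a_k = 0, -6, 24, -114, 600, -16806/5, 19608, -823542/7, …
ICs: h(0) = 0, h′(0) = -6.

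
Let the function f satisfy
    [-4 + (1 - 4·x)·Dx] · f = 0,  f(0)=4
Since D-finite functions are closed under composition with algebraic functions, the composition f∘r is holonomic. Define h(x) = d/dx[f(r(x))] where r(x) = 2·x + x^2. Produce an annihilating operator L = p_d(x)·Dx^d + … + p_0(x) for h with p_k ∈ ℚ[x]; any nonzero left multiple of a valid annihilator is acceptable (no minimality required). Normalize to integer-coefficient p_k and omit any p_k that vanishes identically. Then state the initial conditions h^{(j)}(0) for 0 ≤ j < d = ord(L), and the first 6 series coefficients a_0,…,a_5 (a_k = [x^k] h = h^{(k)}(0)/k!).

f: a_k = 4, 16, 64, 256, 1024, 4096, …
f∘r: x↦r, Dx↦Dx/r' in L_f ⇒ L₀.
Differentiate: ansatz ord ≤ ord L₀ ⇒ L.
L = (17 + 24·x + 12·x^2) + (-1 + 7·x + 12·x^2 + 4·x^3)·Dx  (order 1).
h: a_k = 32, 544, 6912, 78080, 826880, 8406528, …
ICs: h(0) = 32.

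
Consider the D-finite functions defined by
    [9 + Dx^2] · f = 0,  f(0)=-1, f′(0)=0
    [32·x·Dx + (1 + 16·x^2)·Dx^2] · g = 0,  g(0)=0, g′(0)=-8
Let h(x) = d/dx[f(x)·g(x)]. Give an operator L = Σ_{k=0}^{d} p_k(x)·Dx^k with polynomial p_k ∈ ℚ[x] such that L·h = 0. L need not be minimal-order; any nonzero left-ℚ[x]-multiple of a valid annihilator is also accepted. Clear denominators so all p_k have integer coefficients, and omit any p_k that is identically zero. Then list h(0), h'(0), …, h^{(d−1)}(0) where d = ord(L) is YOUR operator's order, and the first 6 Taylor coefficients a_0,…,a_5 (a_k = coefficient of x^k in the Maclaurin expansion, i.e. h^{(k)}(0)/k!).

L = (2922993 + 113986656·x^2 + 3239661312·x^4 + 5952061440·x^6 + 4156489728·x^8 - 7644119040·x^10 + 110075314176·x^12) + (1760832·x + 128480256·x^3 + 1888911360·x^5 + 5308416000·x^7 + 15288238080·x^9 + 48922361856·x^11)·Dx + (341202 + 13887168·x^2 + 389230080·x^4 + 940474368·x^6 + 1603141632·x^8 + 3737124864·x^10 + 24461180928·x^12)·Dx^2 + (195648·x + 14275584·x^3 + 209879040·x^5 + 589824000·x^7 + 1698693120·x^9 + 5435817984·x^11)·Dx^3 + (1825 + 135776·x^2 + 3251968·x^4 + 31014912·x^6 + 126812160·x^8 + 509607936·x^10 + 1358954496·x^12)·Dx^4  (order 4).
h: a_k = 8, 0, -236, 0, 3143, 0, …
ICs: h(0) = 8, h′(0) = 0, h′′(0) = -472, h′′′(0) = 0.

f: a_k = -1, 0, 9/2, 0, -27/8, 0, …
g: a_k = 0, -8, 0, 128/3, 0, -2048/5, …
Sym-product of L_f,L_g gives L₀ (≤ ord 4).
Differentiate: ansatz ord ≤ ord L₀ ⇒ L.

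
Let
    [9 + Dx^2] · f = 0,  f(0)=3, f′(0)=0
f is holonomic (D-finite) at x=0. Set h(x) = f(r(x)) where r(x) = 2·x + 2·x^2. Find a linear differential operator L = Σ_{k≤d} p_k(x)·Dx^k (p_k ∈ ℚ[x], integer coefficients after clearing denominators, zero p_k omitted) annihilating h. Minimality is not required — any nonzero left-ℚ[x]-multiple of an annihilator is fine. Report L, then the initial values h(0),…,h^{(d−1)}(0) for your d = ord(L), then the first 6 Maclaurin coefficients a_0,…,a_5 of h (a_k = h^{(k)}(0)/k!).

L = (36 + 216·x + 432·x^2 + 288·x^3) - 2·Dx + (1 + 2·x)·Dx^2  (order 2).
h: a_k = 3, 0, -54, -108, 108, 648, …
ICs: h(0) = 3, h′(0) = 0.

f: a_k = 3, 0, -27/2, 0, 81/8, 0, …
f∘r: x↦r, Dx↦Dx/r' in L_f ⇒ L₀.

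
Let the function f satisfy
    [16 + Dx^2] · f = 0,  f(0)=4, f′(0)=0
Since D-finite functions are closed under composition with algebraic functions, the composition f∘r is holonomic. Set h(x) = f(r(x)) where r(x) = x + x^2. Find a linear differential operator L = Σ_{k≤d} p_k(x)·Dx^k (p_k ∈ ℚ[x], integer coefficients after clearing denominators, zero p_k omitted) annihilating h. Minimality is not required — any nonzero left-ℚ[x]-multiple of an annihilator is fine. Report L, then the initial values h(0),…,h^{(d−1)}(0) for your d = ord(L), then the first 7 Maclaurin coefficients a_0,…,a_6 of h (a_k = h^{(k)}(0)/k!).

f: a_k = 4, 0, -32, 0, 128/3, 0, -1024/45, …
Change of var in L_f (x↦r) gives L₀.
L = (16 + 96·x + 192·x^2 + 128·x^3) - 2·Dx + (1 + 2·x)·Dx^2  (order 2).
h: a_k = 4, 0, -32, -64, 32/3, 512/3, 10496/45, …
ICs: h(0) = 4, h′(0) = 0.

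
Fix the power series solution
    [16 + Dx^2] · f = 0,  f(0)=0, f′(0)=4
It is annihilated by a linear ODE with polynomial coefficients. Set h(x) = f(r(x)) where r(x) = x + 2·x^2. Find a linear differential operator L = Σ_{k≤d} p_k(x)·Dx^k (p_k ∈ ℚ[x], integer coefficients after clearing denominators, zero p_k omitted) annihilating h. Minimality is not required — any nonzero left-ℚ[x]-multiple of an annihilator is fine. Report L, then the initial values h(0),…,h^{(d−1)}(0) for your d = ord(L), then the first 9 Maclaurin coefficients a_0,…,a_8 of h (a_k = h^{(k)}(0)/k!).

L = (16 + 192·x + 768·x^2 + 1024·x^3) - 4·Dx + (1 + 4·x)·Dx^2  (order 2).
h: a_k = 0, 4, 8, -32/3, -64, -1792/15, 0, 106496/315, 28672/45, …
ICs: h(0) = 0, h′(0) = 4.

f: a_k = 0, 4, 0, -32/3, 0, 128/15, 0, -1024/315, 0, …
L₀ from L_f via x↦r, Dx↦r'^{-1}Dx.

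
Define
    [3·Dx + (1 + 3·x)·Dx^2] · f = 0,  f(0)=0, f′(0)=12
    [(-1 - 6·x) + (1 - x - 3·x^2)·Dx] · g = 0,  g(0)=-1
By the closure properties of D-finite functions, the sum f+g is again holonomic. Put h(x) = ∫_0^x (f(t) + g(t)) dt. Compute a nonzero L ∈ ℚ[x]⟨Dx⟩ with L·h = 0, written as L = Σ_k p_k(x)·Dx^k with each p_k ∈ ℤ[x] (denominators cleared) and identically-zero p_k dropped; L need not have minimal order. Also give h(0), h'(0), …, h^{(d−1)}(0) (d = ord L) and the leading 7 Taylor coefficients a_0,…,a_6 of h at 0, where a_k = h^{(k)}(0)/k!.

L = (-270 - 1422·x - 3780·x^2 - 2916·x^3 - 2916·x^4)·Dx^2 + (-24 - 468·x - 2736·x^2 - 5616·x^3 - 5994·x^4 - 4860·x^5)·Dx^3 + (11 + 79·x + 129·x^2 - 171·x^3 - 783·x^4 - 1377·x^5 - 972·x^6)·Dx^4  (order 4).
h: a_k = 0, -1, 11/2, -22/3, 29/4, -20, 386/15, …
ICs: h(0) = 0, h′(0) = -1, h′′(0) = 11, h′′′(0) = -44.

f: a_k = 0, 12, -18, 36, -81, 972/5, -486, …
g: a_k = -1, -1, -4, -7, -19, -40, -97, …
L₀ := lclm(L_f,L_g); ord L₀ ≤ 2+1.
Integrate: L := L₀·Dx.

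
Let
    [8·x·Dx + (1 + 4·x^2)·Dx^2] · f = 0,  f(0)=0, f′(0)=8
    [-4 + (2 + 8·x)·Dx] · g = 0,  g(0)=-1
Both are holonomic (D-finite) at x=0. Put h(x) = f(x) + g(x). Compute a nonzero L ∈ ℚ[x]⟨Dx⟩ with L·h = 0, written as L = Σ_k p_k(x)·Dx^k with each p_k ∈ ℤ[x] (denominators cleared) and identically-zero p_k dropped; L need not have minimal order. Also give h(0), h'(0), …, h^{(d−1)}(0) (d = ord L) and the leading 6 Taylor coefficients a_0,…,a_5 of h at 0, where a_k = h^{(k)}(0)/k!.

f: a_k = 0, 8, 0, -32/3, 0, 128/5, …
g: a_k = -1, -2, 2, -4, 10, -28, …
Weyl lclm of L_f,L_g ⇒ L₀ (ord ≤ 3).
L = (-8 - 80·x + 96·x^2 + 192·x^3)·Dx + (-10 - 32·x - 64·x^2 + 384·x^3 + 672·x^4)·Dx^2 + (-1 + 24·x^2 + 48·x^3 + 112·x^4 + 192·x^5)·Dx^3  (order 3).
h: a_k = -1, 6, 2, -44/3, 10, -12/5, …
ICs: h(0) = -1, h′(0) = 6, h′′(0) = 4.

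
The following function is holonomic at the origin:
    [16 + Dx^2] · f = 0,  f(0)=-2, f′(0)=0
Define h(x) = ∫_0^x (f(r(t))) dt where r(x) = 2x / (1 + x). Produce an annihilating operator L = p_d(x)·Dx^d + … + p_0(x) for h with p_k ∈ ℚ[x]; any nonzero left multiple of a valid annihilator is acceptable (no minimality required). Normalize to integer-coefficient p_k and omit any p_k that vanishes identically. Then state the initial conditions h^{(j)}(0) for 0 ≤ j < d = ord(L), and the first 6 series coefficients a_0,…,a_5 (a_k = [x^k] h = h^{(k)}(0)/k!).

L = 64·Dx + (2 + 6·x + 6·x^2 + 2·x^3)·Dx^2 + (1 + 4·x + 6·x^2 + 4·x^3 + x^4)·Dx^3  (order 3).
h: a_k = 0, -2, 0, 64/3, -32, -448/15, …
ICs: h(0) = 0, h′(0) = -2, h′′(0) = 0.

f: a_k = -2, 0, 16, 0, -64/3, 0, …
f∘r: x↦r, Dx↦Dx/r' in L_f ⇒ L₀.
∫: right-multiply L₀ by Dx.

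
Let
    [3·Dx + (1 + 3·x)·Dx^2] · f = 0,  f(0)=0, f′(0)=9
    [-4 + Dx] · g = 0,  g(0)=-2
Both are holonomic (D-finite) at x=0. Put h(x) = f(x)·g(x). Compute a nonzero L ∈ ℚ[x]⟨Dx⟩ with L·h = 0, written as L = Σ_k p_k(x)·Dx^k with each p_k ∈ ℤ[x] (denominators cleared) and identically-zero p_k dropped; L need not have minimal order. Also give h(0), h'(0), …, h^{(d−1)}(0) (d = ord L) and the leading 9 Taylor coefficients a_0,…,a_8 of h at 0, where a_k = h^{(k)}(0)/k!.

L = (4 + 48·x) + (-5 - 24·x)·Dx + (1 + 3·x)·Dx^2  (order 2).
h: a_k = 0, -18, -45, -90, -141/2, -708/5, 93, -15518/35, 21487/20, …
ICs: h(0) = 0, h′(0) = -18.

f: a_k = 0, 9, -27/2, 27, -243/4, 729/5, -729/2, 6561/7, -19683/8, …
g: a_k = -2, -8, -16, -64/3, -64/3, -256/15, -512/45, -2048/315, -1024/315, …
Product ⇒ symmetric product L₀, ord ≤ 2.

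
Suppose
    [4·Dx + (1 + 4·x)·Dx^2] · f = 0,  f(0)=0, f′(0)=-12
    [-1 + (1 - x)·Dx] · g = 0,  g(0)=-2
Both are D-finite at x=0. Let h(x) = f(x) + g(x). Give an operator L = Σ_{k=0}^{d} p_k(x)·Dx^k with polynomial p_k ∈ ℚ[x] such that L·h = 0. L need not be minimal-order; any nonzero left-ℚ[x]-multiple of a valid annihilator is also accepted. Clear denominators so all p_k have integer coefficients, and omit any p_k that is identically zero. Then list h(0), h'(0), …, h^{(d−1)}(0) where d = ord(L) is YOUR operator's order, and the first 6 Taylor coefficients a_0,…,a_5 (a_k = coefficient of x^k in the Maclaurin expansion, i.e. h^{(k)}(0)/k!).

f: a_k = 0, -12, 24, -64, 192, -3072/5, …
g: a_k = -2, -2, -2, -2, -2, -2, …
h₀=f+g: left-lcm gives L₀, ord ≤ 3.
L = (-44 - 16·x)·Dx + (13 - 56·x - 32·x^2)·Dx^2 + (3 + 11·x - 6·x^2 - 8·x^3)·Dx^3  (order 3).
h: a_k = -2, -14, 22, -66, 190, -3082/5, …
ICs: h(0) = -2, h′(0) = -14, h′′(0) = 44.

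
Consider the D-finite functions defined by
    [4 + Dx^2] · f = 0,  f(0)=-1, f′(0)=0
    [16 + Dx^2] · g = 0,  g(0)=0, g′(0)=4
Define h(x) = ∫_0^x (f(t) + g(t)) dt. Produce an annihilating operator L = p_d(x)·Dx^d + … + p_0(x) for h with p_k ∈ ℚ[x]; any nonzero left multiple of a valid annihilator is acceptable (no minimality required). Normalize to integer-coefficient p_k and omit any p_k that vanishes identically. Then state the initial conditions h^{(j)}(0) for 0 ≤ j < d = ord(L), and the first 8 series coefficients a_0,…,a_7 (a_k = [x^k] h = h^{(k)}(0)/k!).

L = 64·Dx + 20·Dx^3 + Dx^5  (order 5).
h: a_k = 0, -1, 2, 2/3, -8/3, -2/15, 64/45, 4/315, …
ICs: h(0) = 0, h′(0) = -1, h′′(0) = 4, h′′′(0) = 4, h′′′′(0) = -64.

f: a_k = -1, 0, 2, 0, -2/3, 0, 4/45, 0, …
g: a_k = 0, 4, 0, -32/3, 0, 128/15, 0, -1024/315, …
L₀ := lclm(L_f,L_g); ord L₀ ≤ 2+2.
∫: right-multiply L₀ by Dx.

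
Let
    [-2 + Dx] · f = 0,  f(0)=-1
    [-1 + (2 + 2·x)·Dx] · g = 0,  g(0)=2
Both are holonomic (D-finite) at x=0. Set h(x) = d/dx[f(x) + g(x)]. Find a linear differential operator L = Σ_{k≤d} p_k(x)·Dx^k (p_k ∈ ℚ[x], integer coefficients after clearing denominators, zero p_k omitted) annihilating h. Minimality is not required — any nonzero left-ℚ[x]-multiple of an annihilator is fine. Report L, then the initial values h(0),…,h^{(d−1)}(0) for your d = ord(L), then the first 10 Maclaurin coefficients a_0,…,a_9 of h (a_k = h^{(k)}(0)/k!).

L = (-14 - 8·x) + (-13 - 32·x - 16·x^2)·Dx + (10 + 18·x + 8·x^2)·Dx^2  (order 2).
h: a_k = -1, -9/2, -29/8, -143/48, -407/384, -2993/3840, 2203/46080, -167903/645120, 1895953/10321920, -34983713/185794560, …
ICs: h(0) = -1, h′(0) = -9/2.

f: a_k = -1, -2, -2, -4/3, -2/3, -4/15, -4/45, -8/315, -2/315, -4/2835, …
g: a_k = 2, 1, -1/4, 1/8, -5/64, 7/128, -21/512, 33/1024, -429/16384, 715/32768, …
f+g: L₀ = lclm(L_f,L_g), ord ≤ 1+1.
h₀' ⇒ L via d/dx closure of L₀.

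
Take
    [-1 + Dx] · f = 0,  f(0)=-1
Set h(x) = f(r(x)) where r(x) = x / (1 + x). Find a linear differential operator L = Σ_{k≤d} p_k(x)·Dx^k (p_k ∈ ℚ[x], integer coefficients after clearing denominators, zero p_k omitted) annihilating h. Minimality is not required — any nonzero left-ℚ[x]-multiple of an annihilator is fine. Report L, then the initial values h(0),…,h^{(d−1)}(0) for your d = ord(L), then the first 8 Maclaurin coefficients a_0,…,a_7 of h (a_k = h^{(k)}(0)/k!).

L = -1 + (1 + 2·x + x^2)·Dx  (order 1).
h: a_k = -1, -1, 1/2, -1/6, -1/24, 19/120, -151/720, 1091/5040, …
ICs: h(0) = -1.

f: a_k = -1, -1, -1/2, -1/6, -1/24, -1/120, -1/720, -1/5040, …
Substitute x→r, Dx→(1/r')Dx; clear ⇒ L₀.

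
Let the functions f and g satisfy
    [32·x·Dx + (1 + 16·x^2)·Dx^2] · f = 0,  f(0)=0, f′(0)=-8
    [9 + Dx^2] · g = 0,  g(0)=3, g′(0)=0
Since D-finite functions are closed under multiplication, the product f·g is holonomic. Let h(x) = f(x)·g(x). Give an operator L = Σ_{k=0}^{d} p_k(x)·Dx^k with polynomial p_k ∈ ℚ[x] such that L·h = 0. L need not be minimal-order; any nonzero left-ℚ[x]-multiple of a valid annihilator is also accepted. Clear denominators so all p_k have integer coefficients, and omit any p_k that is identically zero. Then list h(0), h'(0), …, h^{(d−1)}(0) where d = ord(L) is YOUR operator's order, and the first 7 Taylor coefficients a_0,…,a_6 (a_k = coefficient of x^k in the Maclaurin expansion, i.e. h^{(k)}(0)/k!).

L = (16425 + 696384·x^2 + 2778624·x^4 + 11943936·x^6 + 47775744·x^8) + (23616·x + 543744·x^3 + 3981312·x^5 + 21233664·x^7)·Dx + (2050 + 87168·x^2 + 470016·x^4 + 2654208·x^6 + 10616832·x^8)·Dx^2 + (2624·x + 60416·x^3 + 442368·x^5 + 2359296·x^7)·Dx^3 + (25 + 1088·x^2 + 17920·x^4 + 147456·x^6 + 589824·x^8)·Dx^4  (order 4).
h: a_k = 0, -24, 0, 236, 0, -9429/5, 0, …
ICs: h(0) = 0, h′(0) = -24, h′′(0) = 0, h′′′(0) = 1416.

f: a_k = 0, -8, 0, 128/3, 0, -2048/5, 0, …
g: a_k = 3, 0, -27/2, 0, 81/8, 0, -243/80, …
Product ⇒ symmetric product L₀, ord ≤ 4.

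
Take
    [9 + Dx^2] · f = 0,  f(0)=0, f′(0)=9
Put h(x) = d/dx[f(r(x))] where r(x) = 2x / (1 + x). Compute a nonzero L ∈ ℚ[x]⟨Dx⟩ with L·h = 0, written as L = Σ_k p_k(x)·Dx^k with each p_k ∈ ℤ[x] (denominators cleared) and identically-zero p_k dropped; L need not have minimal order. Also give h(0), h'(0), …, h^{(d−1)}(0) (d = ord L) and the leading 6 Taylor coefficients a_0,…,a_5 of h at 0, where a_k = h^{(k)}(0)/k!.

L = (42 + 12·x + 6·x^2) + (6 + 18·x + 18·x^2 + 6·x^3)·Dx + (1 + 4·x + 6·x^2 + 4·x^3 + x^4)·Dx^2  (order 2).
h: a_k = 18, -36, -270, 1224, -2178, 540, …
ICs: h(0) = 18, h′(0) = -36.

f: a_k = 0, 9, 0, -27/2, 0, 243/40, …
f∘r: x↦r, Dx↦Dx/r' in L_f ⇒ L₀.
Differentiate: ansatz ord ≤ ord L₀ ⇒ L.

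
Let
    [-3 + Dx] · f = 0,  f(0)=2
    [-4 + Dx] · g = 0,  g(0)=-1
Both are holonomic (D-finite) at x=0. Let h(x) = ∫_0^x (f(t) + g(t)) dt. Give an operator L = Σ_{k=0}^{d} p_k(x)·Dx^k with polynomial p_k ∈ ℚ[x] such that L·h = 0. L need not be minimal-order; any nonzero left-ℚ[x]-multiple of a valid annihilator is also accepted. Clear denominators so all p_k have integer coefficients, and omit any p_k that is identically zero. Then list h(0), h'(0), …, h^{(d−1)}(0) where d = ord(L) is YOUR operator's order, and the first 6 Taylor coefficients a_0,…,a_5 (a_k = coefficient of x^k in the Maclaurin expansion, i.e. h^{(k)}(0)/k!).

f: a_k = 2, 6, 9, 9, 27/4, 81/20, …
g: a_k = -1, -4, -8, -32/3, -32/3, -128/15, …
Weyl lclm of L_f,L_g ⇒ L₀ (ord ≤ 2).
h=∫₀ˣh₀: take L = L₀·Dx.
L = 12·Dx - 7·Dx^2 + Dx^3  (order 3).
h: a_k = 0, 1, 1, 1/3, -5/12, -47/60, …
ICs: h(0) = 0, h′(0) = 1, h′′(0) = 2.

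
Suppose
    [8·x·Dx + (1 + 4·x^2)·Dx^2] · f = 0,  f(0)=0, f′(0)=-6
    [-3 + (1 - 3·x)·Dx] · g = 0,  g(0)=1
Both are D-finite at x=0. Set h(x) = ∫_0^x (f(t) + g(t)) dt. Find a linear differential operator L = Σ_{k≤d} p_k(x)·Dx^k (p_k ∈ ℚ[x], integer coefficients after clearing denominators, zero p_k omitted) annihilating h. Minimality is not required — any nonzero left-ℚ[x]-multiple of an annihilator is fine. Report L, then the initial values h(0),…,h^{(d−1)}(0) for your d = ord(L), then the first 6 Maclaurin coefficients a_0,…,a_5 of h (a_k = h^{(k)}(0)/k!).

f: a_k = 0, -6, 0, 8, 0, -96/5, …
g: a_k = 1, 3, 9, 27, 81, 243, …
Sum ⇒ L₀ = lclm(L_f,L_g) in ℚ(x)⟨Dx⟩.
h=∫h₀ ⇒ L = L₀·Dx.
L = (24 - 288·x - 288·x^2)·Dx^2 + (-31 + 24·x - 204·x^2 - 288·x^3)·Dx^3 + (3 - 5·x - 20·x^3 - 48·x^4)·Dx^4  (order 4).
h: a_k = 0, 1, -3/2, 3, 35/4, 81/5, …
ICs: h(0) = 0, h′(0) = 1, h′′(0) = -3, h′′′(0) = 18.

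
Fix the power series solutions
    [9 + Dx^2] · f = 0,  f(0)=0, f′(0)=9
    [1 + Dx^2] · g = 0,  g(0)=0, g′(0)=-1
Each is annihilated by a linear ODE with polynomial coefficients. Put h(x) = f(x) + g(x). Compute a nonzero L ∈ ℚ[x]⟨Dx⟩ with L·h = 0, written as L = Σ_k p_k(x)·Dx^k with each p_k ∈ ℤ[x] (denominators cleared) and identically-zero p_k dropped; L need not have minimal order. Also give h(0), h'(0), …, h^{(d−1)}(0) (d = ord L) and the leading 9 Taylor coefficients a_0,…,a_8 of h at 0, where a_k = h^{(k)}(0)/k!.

L = 9 + 10·Dx^2 + Dx^4  (order 4).
h: a_k = 0, 8, 0, -40/3, 0, 91/15, 0, -82/63, 0, …
ICs: h(0) = 0, h′(0) = 8, h′′(0) = 0, h′′′(0) = -80.

f: a_k = 0, 9, 0, -27/2, 0, 243/40, 0, -729/560, 0, …
g: a_k = 0, -1, 0, 1/6, 0, -1/120, 0, 1/5040, 0, …
L₀ := lclm(L_f,L_g); ord L₀ ≤ 2+2.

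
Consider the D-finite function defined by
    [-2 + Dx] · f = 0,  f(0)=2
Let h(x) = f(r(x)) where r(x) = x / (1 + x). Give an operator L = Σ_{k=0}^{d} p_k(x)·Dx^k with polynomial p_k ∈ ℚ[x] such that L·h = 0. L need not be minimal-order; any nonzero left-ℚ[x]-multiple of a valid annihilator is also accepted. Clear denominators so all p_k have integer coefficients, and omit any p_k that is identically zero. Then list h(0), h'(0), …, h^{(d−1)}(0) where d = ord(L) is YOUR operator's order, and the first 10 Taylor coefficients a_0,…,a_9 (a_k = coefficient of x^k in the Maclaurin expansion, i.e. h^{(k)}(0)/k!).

L = -2 + (1 + 2·x + x^2)·Dx  (order 1).
h: a_k = 2, 4, 0, -4/3, 4/3, -4/5, 8/45, 20/63, -64/105, 284/405, …
ICs: h(0) = 2.

f: a_k = 2, 4, 4, 8/3, 4/3, 8/15, 8/45, 16/315, 4/315, 8/2835, …
f∘r: x↦r, Dx↦Dx/r' in L_f ⇒ L₀.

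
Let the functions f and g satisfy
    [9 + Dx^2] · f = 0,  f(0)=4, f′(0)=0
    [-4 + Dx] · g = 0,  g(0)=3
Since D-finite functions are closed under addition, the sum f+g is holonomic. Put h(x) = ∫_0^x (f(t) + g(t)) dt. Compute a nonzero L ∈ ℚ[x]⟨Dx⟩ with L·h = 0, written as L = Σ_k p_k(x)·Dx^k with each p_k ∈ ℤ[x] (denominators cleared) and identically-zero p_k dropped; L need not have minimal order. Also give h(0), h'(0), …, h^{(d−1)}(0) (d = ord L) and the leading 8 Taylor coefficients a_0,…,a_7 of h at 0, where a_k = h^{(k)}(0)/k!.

L = -36·Dx + 9·Dx^2 - 4·Dx^3 + Dx^4  (order 4).
h: a_k = 0, 7, 6, 2, 8, 91/10, 64/15, 781/420, …
ICs: h(0) = 0, h′(0) = 7, h′′(0) = 12, h′′′(0) = 12.

f: a_k = 4, 0, -18, 0, 27/2, 0, -81/20, 0, …
g: a_k = 3, 12, 24, 32, 32, 128/5, 256/15, 1024/105, …
Sum ⇒ L₀ = lclm(L_f,L_g) in ℚ(x)⟨Dx⟩.
h=∫h₀ ⇒ L = L₀·Dx.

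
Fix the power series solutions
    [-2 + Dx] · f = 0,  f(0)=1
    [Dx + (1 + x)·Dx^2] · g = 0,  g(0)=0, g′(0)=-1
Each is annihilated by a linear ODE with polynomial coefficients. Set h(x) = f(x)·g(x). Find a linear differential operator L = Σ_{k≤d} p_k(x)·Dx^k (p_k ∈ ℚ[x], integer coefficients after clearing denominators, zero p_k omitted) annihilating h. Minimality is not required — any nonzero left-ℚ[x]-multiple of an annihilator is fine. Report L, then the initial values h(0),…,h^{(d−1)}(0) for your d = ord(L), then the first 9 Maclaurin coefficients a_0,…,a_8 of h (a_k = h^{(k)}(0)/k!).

f: a_k = 1, 2, 2, 4/3, 2/3, 4/15, 4/45, 8/315, 2/315, …
g: a_k = 0, -1, 1/2, -1/3, 1/4, -1/5, 1/6, -1/7, 1/8, …
f·g: L₀ = L_f ⊗_s L_g, ord ≤ 1·2.
L = (2 + 4·x) + (-3 - 4·x)·Dx + (1 + x)·Dx^2  (order 2).
h: a_k = 0, -1, -3/2, -4/3, -3/4, -11/30, -1/9, -17/315, 1/360, …
ICs: h(0) = 0, h′(0) = -1.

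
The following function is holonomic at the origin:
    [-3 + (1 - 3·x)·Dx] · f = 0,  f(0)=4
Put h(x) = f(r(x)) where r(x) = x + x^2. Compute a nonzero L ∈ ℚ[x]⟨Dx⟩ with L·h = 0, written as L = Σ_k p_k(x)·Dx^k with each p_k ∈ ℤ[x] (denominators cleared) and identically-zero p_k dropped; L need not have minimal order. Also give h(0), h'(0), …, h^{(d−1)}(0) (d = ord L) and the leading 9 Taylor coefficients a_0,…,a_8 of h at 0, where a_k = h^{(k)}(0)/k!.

L = (3 + 6·x) + (-1 + 3·x + 3·x^2)·Dx  (order 1).
h: a_k = 4, 12, 48, 180, 684, 2592, 9828, 37260, 141264, …
ICs: h(0) = 4.

f: a_k = 4, 12, 36, 108, 324, 972, 2916, 8748, 26244, …
L₀ from L_f via x↦r, Dx↦r'^{-1}Dx.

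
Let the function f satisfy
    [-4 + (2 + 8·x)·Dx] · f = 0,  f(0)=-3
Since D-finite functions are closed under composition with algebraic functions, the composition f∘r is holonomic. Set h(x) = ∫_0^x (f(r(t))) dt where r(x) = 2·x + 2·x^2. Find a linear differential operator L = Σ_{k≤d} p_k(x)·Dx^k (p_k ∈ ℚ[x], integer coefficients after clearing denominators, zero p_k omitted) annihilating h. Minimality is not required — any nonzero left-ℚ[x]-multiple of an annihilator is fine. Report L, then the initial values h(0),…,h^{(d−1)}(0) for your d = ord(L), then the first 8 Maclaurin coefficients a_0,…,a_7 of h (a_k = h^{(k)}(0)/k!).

L = (-4 - 8·x)·Dx + (1 + 8·x + 8·x^2)·Dx^2  (order 2).
h: a_k = 0, -3, -6, 4, -12, 216/5, -176, 5472/7, …
ICs: h(0) = 0, h′(0) = -3.

f: a_k = -3, -6, 6, -12, 30, -84, 252, -792, …
Substitute x→r, Dx→(1/r')Dx; clear ⇒ L₀.
h=∫h₀ ⇒ L = L₀·Dx.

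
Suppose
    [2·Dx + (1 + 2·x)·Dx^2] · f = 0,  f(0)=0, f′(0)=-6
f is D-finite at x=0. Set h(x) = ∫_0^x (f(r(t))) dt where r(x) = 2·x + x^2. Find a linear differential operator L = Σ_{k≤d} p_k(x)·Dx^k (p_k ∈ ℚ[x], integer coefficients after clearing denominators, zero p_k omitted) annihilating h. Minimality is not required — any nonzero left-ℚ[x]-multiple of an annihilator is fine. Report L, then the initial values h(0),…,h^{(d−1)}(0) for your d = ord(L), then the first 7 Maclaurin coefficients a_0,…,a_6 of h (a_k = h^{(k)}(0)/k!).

f: a_k = 0, -6, 6, -8, 12, -96/5, 32, …
L₀ from L_f via x↦r, Dx↦r'^{-1}Dx.
h=∫₀ˣh₀: take L = L₀·Dx.
L = (3 + 4·x + 2·x^2)·Dx^2 + (1 + 5·x + 6·x^2 + 2·x^3)·Dx^3  (order 3).
h: a_k = 0, 0, -6, 6, -10, 102/5, -232/5, …
ICs: h(0) = 0, h′(0) = 0, h′′(0) = -12.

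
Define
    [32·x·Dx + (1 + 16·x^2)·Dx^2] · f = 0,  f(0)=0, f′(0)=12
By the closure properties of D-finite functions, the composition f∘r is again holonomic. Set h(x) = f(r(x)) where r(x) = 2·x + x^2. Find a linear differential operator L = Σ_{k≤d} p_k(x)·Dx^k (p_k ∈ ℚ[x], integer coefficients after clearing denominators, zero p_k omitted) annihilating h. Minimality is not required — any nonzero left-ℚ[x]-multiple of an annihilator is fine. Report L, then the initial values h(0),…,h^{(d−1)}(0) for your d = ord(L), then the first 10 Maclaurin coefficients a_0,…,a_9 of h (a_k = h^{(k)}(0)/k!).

L = (-1 + 128·x + 256·x^2 + 192·x^3 + 48·x^4)·Dx + (1 + x + 64·x^2 + 128·x^3 + 80·x^4 + 16·x^5)·Dx^2  (order 2).
h: a_k = 0, 24, 12, -512, -768, 96384/5, 49088, -5947392/7, -3121152, 120080384/3, …
ICs: h(0) = 0, h′(0) = 24.

f: a_k = 0, 12, 0, -64, 0, 3072/5, 0, -49152/7, 0, 262144/3, …
L₀ from L_f via x↦r, Dx↦r'^{-1}Dx.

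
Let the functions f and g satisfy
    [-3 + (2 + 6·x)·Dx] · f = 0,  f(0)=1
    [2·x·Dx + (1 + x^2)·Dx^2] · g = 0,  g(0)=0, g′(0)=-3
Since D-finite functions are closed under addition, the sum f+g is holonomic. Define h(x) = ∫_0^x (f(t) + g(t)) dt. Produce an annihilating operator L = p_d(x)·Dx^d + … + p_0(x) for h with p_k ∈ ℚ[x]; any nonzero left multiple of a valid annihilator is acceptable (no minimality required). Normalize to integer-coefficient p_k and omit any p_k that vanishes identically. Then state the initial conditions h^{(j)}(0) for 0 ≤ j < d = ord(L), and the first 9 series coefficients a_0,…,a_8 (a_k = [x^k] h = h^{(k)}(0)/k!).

L = (-12 - 90·x + 36·x^2 + 54·x^3)·Dx^2 + (-35 - 48·x - 102·x^2 + 144·x^3 + 189·x^4)·Dx^3 + (-6 - 10·x + 36·x^2 + 44·x^3 + 42·x^4 + 54·x^5)·Dx^4  (order 4).
h: a_k = 0, 1, -3/4, -3/8, 43/64, -81/128, 2579/2560, -2187/1024, 511341/114688, …
ICs: h(0) = 0, h′(0) = 1, h′′(0) = -3/2, h′′′(0) = -9/4.

f: a_k = 1, 3/2, -9/8, 27/16, -405/128, 1701/256, -15309/1024, 72171/2048, -2814669/32768, …
g: a_k = 0, -3, 0, 1, 0, -3/5, 0, 3/7, 0, …
Weyl lclm of L_f,L_g ⇒ L₀ (ord ≤ 3).
h=∫₀ˣh₀: take L = L₀·Dx.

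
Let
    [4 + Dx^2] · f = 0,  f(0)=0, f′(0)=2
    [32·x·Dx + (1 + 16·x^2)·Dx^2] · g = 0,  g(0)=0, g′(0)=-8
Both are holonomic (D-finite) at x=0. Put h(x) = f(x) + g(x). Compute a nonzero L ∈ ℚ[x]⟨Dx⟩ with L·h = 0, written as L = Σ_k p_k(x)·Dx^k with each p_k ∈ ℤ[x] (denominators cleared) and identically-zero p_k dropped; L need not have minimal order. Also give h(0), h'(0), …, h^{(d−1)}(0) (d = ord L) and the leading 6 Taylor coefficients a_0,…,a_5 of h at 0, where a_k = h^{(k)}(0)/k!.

L = (-6016·x + 102400·x^3 + 32768·x^5)·Dx + (-28 + 1216·x^2 + 27648·x^4 + 16384·x^6)·Dx^2 + (-1504·x + 25600·x^3 + 8192·x^5)·Dx^3 + (-7 + 304·x^2 + 6912·x^4 + 4096·x^6)·Dx^4  (order 4).
h: a_k = 0, -6, 0, 124/3, 0, -1228/3, …
ICs: h(0) = 0, h′(0) = -6, h′′(0) = 0, h′′′(0) = 248.

f: a_k = 0, 2, 0, -4/3, 0, 4/15, …
g: a_k = 0, -8, 0, 128/3, 0, -2048/5, …
f+g: L₀ = lclm(L_f,L_g), ord ≤ 2+2.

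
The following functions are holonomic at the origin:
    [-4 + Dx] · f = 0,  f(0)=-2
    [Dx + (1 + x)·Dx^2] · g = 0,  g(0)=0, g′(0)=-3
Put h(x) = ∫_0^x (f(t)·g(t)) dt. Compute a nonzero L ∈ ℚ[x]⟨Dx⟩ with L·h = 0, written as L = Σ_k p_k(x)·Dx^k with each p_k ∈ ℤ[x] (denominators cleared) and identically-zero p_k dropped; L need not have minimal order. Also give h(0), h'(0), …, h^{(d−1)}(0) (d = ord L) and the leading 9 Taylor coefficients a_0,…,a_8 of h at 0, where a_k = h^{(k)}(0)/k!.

f: a_k = -2, -8, -16, -64/3, -64/3, -256/15, -512/45, -2048/315, -1024/315, …
g: a_k = 0, -3, 3/2, -1, 3/4, -3/5, 1/2, -3/7, 3/8, …
Product ⇒ symmetric product L₀, ord ≤ 2.
h=∫h₀ ⇒ L = L₀·Dx.
L = (12 + 16·x)·Dx + (-7 - 8·x)·Dx^2 + (1 + x)·Dx^3  (order 3).
h: a_k = 0, 0, 3, 7, 19/2, 93/10, 36/5, 97/21, 1067/420, …
ICs: h(0) = 0, h′(0) = 0, h′′(0) = 6.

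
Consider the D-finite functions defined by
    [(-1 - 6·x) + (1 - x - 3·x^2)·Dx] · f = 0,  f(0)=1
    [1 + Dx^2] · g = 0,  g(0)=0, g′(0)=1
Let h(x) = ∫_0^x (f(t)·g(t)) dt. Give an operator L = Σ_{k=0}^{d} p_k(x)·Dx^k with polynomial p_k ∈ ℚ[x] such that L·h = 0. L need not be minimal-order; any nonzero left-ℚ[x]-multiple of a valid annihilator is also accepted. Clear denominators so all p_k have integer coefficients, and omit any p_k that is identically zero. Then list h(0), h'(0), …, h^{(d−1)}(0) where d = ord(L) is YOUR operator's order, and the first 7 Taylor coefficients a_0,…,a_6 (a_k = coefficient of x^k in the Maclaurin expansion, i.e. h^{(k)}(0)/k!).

f: a_k = 1, 1, 4, 7, 19, 40, 97, …
g: a_k = 0, 1, 0, -1/6, 0, 1/120, 0, …
L₀ := L_f ⊗_s L_g (sym. prod.), ord ≤ 2.
∫: right-multiply L₀ by Dx.
L = (5 + x + 3·x^2)·Dx + (2 + 12·x)·Dx^2 + (-1 + x + 3·x^2)·Dx^3  (order 3).
h: a_k = 0, 0, 1/2, 1/3, 23/24, 41/30, 2201/720, …
ICs: h(0) = 0, h′(0) = 0, h′′(0) = 1.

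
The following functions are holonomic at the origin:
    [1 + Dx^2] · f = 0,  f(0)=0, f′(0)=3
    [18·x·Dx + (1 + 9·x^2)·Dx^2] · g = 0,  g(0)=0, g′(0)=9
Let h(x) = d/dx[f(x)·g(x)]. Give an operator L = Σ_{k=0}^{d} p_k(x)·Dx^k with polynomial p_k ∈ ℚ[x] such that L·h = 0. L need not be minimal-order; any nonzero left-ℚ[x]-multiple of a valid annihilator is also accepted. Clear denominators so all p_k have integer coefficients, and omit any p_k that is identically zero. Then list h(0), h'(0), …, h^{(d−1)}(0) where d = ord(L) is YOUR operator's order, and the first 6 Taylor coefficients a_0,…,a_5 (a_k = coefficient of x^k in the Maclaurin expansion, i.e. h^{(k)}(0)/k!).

L = (38998 + 738774·x^2 + 15162957·x^4 + 3032640·x^6 - 78732·x^8 - 1771470·x^10 + 531441·x^12) + (20772·x + 1033884·x^3 + 7902360·x^5 + 2624400·x^7 + 1180980·x^9 + 2125764·x^11)·Dx + (39368 + 755028·x^2 + 15369750·x^4 + 3887028·x^6 + 314928·x^8 - 1417176·x^10 + 1062882·x^12)·Dx^2 + (20772·x + 1033884·x^3 + 7902360·x^5 + 2624400·x^7 + 1180980·x^9 + 2125764·x^11)·Dx^3 + (370 + 16254·x^2 + 206793·x^4 + 854388·x^6 + 393660·x^8 + 354294·x^10 + 531441·x^12)·Dx^4  (order 4).
h: a_k = 0, 54, 0, -342, 0, 10827/4, …
ICs: h(0) = 0, h′(0) = 54, h′′(0) = 0, h′′′(0) = -2052.

f: a_k = 0, 3, 0, -1/2, 0, 1/40, …
g: a_k = 0, 9, 0, -27, 0, 729/5, …
f·g: L₀ = L_f ⊗_s L_g, ord ≤ 2·2.
Derive L from L₀ (diff closure).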